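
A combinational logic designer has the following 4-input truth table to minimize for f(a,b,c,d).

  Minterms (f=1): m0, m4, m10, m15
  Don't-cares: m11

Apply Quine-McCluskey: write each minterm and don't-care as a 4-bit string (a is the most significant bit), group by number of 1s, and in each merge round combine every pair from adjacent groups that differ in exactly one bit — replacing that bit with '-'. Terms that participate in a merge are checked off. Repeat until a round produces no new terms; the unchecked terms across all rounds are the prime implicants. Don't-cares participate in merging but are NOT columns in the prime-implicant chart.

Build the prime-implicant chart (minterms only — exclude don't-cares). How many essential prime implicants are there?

3

Round 0: 0000✓ 0100✓ 1010✓ 1011✓ 1111✓
Round 1: 0-00 1-11 101-
PIs = {0-00, 1-11, 101-}
Coverage chart:
  m0: 0-00 ←essential
  m4: 0-00 ←essential
  m10: 101- ←essential
  m15: 1-11 ←essential
Essential: 0-00, 1-11, 101-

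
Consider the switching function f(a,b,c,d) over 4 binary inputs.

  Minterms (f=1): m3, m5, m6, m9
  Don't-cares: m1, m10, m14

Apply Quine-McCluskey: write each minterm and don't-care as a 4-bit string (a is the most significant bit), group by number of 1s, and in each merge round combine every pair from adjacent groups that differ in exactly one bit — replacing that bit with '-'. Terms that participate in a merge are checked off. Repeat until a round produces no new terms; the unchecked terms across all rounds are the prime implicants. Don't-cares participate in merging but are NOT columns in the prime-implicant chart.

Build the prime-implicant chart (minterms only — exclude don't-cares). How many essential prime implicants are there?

[col 0] 0001*, 0011*, 0101*, 0110*, 1001*, 1010*, 1110*
[col 1] -001, -110, 0-01, 00-1, 1-10
Prime implicants: -001, -110, 0-01, 00-1, 1-10
PI chart (minterm → PIs covering it):
  3 | 00-1  (sole → essential)
  5 | 0-01  (sole → essential)
  6 | -110  (sole → essential)
  9 | -001  (sole → essential)
Essential prime implicants: -001, -110, 0-01, 00-1

4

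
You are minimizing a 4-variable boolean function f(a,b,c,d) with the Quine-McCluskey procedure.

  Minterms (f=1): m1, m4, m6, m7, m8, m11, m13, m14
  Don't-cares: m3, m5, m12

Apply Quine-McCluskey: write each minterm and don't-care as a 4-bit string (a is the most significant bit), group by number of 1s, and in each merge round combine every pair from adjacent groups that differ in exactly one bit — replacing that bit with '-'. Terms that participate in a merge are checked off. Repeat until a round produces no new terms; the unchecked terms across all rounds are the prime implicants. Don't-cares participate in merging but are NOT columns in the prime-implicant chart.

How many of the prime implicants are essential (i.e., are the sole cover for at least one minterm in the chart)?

size-2^0 implicants → 0001(✓)  0011(✓)  0100(✓)  0101(✓)  0110(✓)  0111(✓)  1000(✓)  1011(✓)  1100(✓)  1101(✓)  1110(✓)
size-2^1 implicants → -011  -100(✓)  -101(✓)  -110(✓)  0-01(✓)  0-11(✓)  00-1(✓)  01-0(✓)  01-1(✓)  010-(✓)  011-(✓)  1-00  11-0(✓)  110-(✓)
size-2^2 implicants → -1-0  -10-  0--1  01--
Unchecked terms (primes): -011, -1-0, -10-, 0--1, 01--, 1-00
Minterm coverage:
  m1 ⊆ 0--1 [E]
  m4 ⊆ -1-0,-10-,01--
  m6 ⊆ -1-0,01--
  m7 ⊆ 0--1,01--
  m8 ⊆ 1-00 [E]
  m11 ⊆ -011 [E]
  m13 ⊆ -10- [E]
  m14 ⊆ -1-0 [E]
E = {-011, -1-0, -10-, 0--1, 1-00}

5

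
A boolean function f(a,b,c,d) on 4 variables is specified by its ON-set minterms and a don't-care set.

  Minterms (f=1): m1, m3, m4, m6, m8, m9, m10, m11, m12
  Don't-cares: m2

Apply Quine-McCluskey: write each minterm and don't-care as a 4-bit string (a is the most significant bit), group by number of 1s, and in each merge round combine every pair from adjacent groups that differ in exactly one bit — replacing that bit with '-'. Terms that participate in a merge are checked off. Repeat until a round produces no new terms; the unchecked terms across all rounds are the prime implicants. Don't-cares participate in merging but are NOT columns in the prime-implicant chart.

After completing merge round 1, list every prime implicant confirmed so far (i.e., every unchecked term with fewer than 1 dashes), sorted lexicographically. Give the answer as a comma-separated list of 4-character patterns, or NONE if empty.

[col 0] 0001*, 0010*, 0011*, 0100*, 0110*, 1000*, 1001*, 1010*, 1011*, 1100*
[col 1] -001*, -010*, -011*, -100, 0-10, 00-1*, 001-*, 01-0, 1-00, 10-0*, 10-1*, 100-*, 101-*
[col 2] -0-1, -01-, 10--
Prime implicants: -0-1, -01-, -100, 0-10, 01-0, 1-00, 10--

NONE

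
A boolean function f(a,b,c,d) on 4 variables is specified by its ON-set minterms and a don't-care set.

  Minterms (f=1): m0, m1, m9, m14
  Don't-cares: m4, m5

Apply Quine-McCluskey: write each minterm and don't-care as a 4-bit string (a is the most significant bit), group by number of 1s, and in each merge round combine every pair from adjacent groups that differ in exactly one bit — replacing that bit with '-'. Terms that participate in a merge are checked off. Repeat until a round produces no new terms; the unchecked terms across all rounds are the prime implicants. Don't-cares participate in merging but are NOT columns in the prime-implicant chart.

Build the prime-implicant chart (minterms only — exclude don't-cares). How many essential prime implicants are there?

3

[col 0] 0000*, 0001*, 0100*, 0101*, 1001*, 1110
[col 1] -001, 0-00*, 0-01*, 000-*, 010-*
[col 2] 0-0-
Prime implicants: -001, 0-0-, 1110
PI chart (minterm → PIs covering it):
  0 | 0-0-  (sole → essential)
  1 | -001,0-0-
  9 | -001  (sole → essential)
  14 | 1110  (sole → essential)
Essential prime implicants: -001, 0-0-, 1110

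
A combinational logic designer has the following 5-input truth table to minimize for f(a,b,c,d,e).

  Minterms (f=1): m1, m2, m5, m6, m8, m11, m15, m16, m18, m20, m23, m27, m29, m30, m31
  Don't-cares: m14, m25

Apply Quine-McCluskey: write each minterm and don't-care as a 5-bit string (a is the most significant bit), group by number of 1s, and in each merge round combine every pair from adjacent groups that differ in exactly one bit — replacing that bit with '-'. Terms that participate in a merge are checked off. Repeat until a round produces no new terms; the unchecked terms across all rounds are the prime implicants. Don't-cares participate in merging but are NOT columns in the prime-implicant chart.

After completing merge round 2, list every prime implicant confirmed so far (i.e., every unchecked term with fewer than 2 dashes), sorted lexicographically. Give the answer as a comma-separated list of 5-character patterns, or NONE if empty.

-0010, 0-110, 00-01, 00-10, 01000, 1-111, 10-00, 100-0

[col 0] 00001*, 00010*, 00101*, 00110*, 01000, 01011*, 01110*, 01111*, 10000*, 10010*, 10100*, 10111*, 11001*, 11011*, 11101*, 11110*, 11111*
[col 1] -0010, -1011*, -1110*, -1111*, 0-110, 00-01, 00-10, 01-11*, 0111-*, 1-111, 10-00, 100-0, 11-01*, 11-11*, 110-1*, 111-1*, 1111-*
[col 2] -1-11, -111-, 11--1
Prime implicants: -0010, -1-11, -111-, 0-110, 00-01, 00-10, 01000, 1-111, 10-00, 100-0, 11--1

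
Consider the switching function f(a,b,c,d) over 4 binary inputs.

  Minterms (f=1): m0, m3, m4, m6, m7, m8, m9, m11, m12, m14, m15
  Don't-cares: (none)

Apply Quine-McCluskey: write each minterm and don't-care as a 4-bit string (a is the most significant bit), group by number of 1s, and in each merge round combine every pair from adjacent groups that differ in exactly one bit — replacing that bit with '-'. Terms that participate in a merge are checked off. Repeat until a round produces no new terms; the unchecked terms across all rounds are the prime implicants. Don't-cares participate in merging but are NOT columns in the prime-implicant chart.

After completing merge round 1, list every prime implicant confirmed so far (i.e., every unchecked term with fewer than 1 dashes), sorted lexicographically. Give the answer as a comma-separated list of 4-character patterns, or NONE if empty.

[col 0] 0000*, 0011*, 0100*, 0110*, 0111*, 1000*, 1001*, 1011*, 1100*, 1110*, 1111*
[col 1] -000*, -011*, -100*, -110*, -111*, 0-00*, 0-11*, 01-0*, 011-*, 1-00*, 1-11*, 10-1, 100-, 11-0*, 111-*
[col 2] --00, --11, -1-0, -11-
Prime implicants: --00, --11, -1-0, -11-, 10-1, 100-

NONE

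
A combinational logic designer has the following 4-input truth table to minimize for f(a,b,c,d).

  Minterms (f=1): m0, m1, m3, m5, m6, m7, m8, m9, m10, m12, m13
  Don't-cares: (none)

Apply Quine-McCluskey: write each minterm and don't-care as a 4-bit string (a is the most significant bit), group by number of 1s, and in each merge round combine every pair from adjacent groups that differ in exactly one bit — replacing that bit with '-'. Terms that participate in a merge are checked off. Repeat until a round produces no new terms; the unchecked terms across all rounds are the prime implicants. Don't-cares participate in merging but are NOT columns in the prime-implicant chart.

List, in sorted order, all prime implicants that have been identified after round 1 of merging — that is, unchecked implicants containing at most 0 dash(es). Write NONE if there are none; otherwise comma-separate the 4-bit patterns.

[col 0] 0000*, 0001*, 0011*, 0101*, 0110*, 0111*, 1000*, 1001*, 1010*, 1100*, 1101*
[col 1] -000*, -001*, -101*, 0-01*, 0-11*, 00-1*, 000-*, 01-1*, 011-, 1-00*, 1-01*, 10-0, 100-*, 110-*
[col 2] --01, -00-, 0--1, 1-0-
Prime implicants: --01, -00-, 0--1, 011-, 1-0-, 10-0

NONE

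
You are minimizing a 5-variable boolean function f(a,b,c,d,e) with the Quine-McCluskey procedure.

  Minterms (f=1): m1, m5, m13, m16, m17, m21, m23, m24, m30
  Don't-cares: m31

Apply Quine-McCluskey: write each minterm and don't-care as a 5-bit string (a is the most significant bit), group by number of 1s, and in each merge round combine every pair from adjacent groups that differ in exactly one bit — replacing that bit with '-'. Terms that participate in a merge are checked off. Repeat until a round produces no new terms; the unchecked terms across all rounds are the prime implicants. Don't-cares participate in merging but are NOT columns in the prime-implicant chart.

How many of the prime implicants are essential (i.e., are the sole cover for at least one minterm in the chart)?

4

Round 0: 00001✓ 00101✓ 01101✓ 10000✓ 10001✓ 10101✓ 10111✓ 11000✓ 11110✓ 11111✓
Round 1: -0001✓ -0101✓ 0-101 00-01✓ 1-000 1-111 10-01✓ 1000- 101-1 1111-
Round 2: -0-01
PIs = {-0-01, 0-101, 1-000, 1-111, 1000-, 101-1, 1111-}
Coverage chart:
  m1: -0-01 ←essential
  m5: -0-01,0-101
  m13: 0-101 ←essential
  m16: 1-000,1000-
  m17: -0-01,1000-
  m21: -0-01,101-1
  m23: 1-111,101-1
  m24: 1-000 ←essential
  m30: 1111- ←essential
Essential: -0-01, 0-101, 1-000, 1111-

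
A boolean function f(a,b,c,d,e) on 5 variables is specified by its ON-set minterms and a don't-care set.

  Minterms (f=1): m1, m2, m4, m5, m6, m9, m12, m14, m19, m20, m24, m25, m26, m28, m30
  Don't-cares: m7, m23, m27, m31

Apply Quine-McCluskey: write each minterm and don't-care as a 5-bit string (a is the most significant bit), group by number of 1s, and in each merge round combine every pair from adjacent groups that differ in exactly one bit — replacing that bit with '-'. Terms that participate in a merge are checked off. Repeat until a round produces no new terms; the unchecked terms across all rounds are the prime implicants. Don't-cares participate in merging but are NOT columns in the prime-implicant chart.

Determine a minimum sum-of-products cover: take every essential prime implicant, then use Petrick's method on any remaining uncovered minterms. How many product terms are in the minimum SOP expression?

size-2^0 implicants → 00001(✓)  00010(✓)  00100(✓)  00101(✓)  00110(✓)  00111(✓)  01001(✓)  01100(✓)  01110(✓)  10011(✓)  10100(✓)  10111(✓)  11000(✓)  11001(✓)  11010(✓)  11011(✓)  11100(✓)  11110(✓)  11111(✓)
size-2^1 implicants → -0100(✓)  -0111  -1001  -1100(✓)  -1110(✓)  0-001  0-100(✓)  0-110(✓)  00-01  00-10  001-0(✓)  001-1(✓)  0010-(✓)  0011-(✓)  011-0(✓)  1-011(✓)  1-100(✓)  1-111(✓)  10-11(✓)  11-00(✓)  11-10(✓)  11-11(✓)  110-0(✓)  110-1(✓)  1100-(✓)  1101-(✓)  111-0(✓)  1111-(✓)
size-2^2 implicants → --100  -11-0  0-1-0  001--  1--11  11--0  11-1-  110--
Unchecked terms (primes): --100, -0111, -1001, -11-0, 0-001, 0-1-0, 00-01, 00-10, 001--, 1--11, 11--0, 11-1-, 110--
Minterm coverage:
  m1 ⊆ 0-001,00-01
  m2 ⊆ 00-10 [E]
  m4 ⊆ --100,0-1-0,001--
  m5 ⊆ 00-01,001--
  m6 ⊆ 0-1-0,00-10,001--
  m9 ⊆ -1001,0-001
  m12 ⊆ --100,-11-0,0-1-0
  m14 ⊆ -11-0,0-1-0
  m19 ⊆ 1--11 [E]
  m20 ⊆ --100 [E]
  m24 ⊆ 11--0,110--
  m25 ⊆ -1001,110--
  m26 ⊆ 11--0,11-1-,110--
  m28 ⊆ --100,-11-0,11--0
  m30 ⊆ -11-0,11--0,11-1-
E = {--100, 00-10, 1--11}
Petrick residual → -1001, -11-0, 00-01, 11--0
Cover = cd'e' + bc'd'e + bce' + a'b'd'e + a'b'de' + ade + abe'  |cover|=7

7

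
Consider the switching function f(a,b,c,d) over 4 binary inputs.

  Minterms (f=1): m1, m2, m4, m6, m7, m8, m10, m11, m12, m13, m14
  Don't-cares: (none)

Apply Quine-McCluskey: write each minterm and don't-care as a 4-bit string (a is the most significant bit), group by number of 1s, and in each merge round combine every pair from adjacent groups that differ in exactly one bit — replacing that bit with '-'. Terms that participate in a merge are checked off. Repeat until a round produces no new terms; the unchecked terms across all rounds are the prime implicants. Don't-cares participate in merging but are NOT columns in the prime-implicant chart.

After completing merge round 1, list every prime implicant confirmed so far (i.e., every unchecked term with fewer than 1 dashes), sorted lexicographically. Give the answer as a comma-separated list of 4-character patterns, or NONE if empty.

0001

[col 0] 0001, 0010*, 0100*, 0110*, 0111*, 1000*, 1010*, 1011*, 1100*, 1101*, 1110*
[col 1] -010*, -100*, -110*, 0-10*, 01-0*, 011-, 1-00*, 1-10*, 10-0*, 101-, 11-0*, 110-
[col 2] --10, -1-0, 1--0
Prime implicants: --10, -1-0, 0001, 011-, 1--0, 101-, 110-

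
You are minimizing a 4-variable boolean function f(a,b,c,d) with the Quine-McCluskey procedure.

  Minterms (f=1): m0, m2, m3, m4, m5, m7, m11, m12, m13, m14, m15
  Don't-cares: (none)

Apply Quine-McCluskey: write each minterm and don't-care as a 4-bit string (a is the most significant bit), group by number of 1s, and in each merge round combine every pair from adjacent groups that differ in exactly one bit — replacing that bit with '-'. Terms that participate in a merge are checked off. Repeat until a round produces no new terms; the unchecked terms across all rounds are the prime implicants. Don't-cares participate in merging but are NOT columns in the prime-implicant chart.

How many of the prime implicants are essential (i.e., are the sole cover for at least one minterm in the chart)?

2

[col 0] 0000*, 0010*, 0011*, 0100*, 0101*, 0111*, 1011*, 1100*, 1101*, 1110*, 1111*
[col 1] -011*, -100*, -101*, -111*, 0-00, 0-11*, 00-0, 001-, 01-1*, 010-*, 1-11*, 11-0*, 11-1*, 110-*, 111-*
[col 2] --11, -1-1, -10-, 11--
Prime implicants: --11, -1-1, -10-, 0-00, 00-0, 001-, 11--
PI chart (minterm → PIs covering it):
  0 | 0-00,00-0
  2 | 00-0,001-
  3 | --11,001-
  4 | -10-,0-00
  5 | -1-1,-10-
  7 | --11,-1-1
  11 | --11  (sole → essential)
  12 | -10-,11--
  13 | -1-1,-10-,11--
  14 | 11--  (sole → essential)
  15 | --11,-1-1,11--
Essential prime implicants: --11, 11--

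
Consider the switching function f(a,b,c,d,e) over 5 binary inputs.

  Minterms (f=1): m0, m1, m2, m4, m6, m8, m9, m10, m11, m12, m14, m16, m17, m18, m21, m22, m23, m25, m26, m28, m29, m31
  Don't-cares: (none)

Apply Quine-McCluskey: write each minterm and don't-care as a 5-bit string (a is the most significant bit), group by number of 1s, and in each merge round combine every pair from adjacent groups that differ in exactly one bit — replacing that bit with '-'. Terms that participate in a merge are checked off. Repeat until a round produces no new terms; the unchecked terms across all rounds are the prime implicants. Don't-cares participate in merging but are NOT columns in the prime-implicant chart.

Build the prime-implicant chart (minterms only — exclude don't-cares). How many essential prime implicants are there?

4

size-2^0 implicants → 00000(✓)  00001(✓)  00010(✓)  00100(✓)  00110(✓)  01000(✓)  01001(✓)  01010(✓)  01011(✓)  01100(✓)  01110(✓)  10000(✓)  10001(✓)  10010(✓)  10101(✓)  10110(✓)  10111(✓)  11001(✓)  11010(✓)  11100(✓)  11101(✓)  11111(✓)
size-2^1 implicants → -0000(✓)  -0001(✓)  -0010(✓)  -0110(✓)  -1001(✓)  -1010(✓)  -1100  0-000(✓)  0-001(✓)  0-010(✓)  0-100(✓)  0-110(✓)  00-00(✓)  00-10(✓)  000-0(✓)  0000-(✓)  001-0(✓)  01-00(✓)  01-10(✓)  010-0(✓)  010-1(✓)  0100-(✓)  0101-(✓)  011-0(✓)  1-001(✓)  1-010(✓)  1-101(✓)  1-111(✓)  10-01(✓)  10-10(✓)  100-0(✓)  1000-(✓)  101-1(✓)  1011-  11-01(✓)  111-1(✓)  1110-
size-2^2 implicants → --001  --010  -0-10  -00-0  -000-  0--00(✓)  0--10(✓)  0-0-0(✓)  0-00-  0-1-0(✓)  00--0(✓)  01--0(✓)  010--  1--01  1-1-1
size-2^3 implicants → 0---0
Unchecked terms (primes): --001, --010, -0-10, -00-0, -000-, -1100, 0---0, 0-00-, 010--, 1--01, 1-1-1, 1011-, 1110-
Minterm coverage:
  m0 ⊆ -00-0,-000-,0---0,0-00-
  m1 ⊆ --001,-000-,0-00-
  m2 ⊆ --010,-0-10,-00-0,0---0
  m4 ⊆ 0---0 [E]
  m6 ⊆ -0-10,0---0
  m8 ⊆ 0---0,0-00-,010--
  m9 ⊆ --001,0-00-,010--
  m10 ⊆ --010,0---0,010--
  m11 ⊆ 010-- [E]
  m12 ⊆ -1100,0---0
  m14 ⊆ 0---0 [E]
  m16 ⊆ -00-0,-000-
  m17 ⊆ --001,-000-,1--01
  m18 ⊆ --010,-0-10,-00-0
  m21 ⊆ 1--01,1-1-1
  m22 ⊆ -0-10,1011-
  m23 ⊆ 1-1-1,1011-
  m25 ⊆ --001,1--01
  m26 ⊆ --010 [E]
  m28 ⊆ -1100,1110-
  m29 ⊆ 1--01,1-1-1,1110-
  m31 ⊆ 1-1-1 [E]
E = {--010, 0---0, 010--, 1-1-1}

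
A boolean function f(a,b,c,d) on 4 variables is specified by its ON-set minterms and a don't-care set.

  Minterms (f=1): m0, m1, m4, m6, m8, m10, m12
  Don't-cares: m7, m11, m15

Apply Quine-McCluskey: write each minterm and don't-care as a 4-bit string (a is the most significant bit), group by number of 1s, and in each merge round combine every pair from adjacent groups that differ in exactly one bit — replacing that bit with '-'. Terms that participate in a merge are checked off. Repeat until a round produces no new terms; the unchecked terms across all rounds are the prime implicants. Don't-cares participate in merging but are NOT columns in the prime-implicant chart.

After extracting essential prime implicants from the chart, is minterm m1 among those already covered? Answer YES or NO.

YES

size-2^0 implicants → 0000(✓)  0001(✓)  0100(✓)  0110(✓)  0111(✓)  1000(✓)  1010(✓)  1011(✓)  1100(✓)  1111(✓)
size-2^1 implicants → -000(✓)  -100(✓)  -111  0-00(✓)  000-  01-0  011-  1-00(✓)  1-11  10-0  101-
size-2^2 implicants → --00
Unchecked terms (primes): --00, -111, 000-, 01-0, 011-, 1-11, 10-0, 101-
Minterm coverage:
  m0 ⊆ --00,000-
  m1 ⊆ 000- [E]
  m4 ⊆ --00,01-0
  m6 ⊆ 01-0,011-
  m8 ⊆ --00,10-0
  m10 ⊆ 10-0,101-
  m12 ⊆ --00 [E]
E = {--00, 000-}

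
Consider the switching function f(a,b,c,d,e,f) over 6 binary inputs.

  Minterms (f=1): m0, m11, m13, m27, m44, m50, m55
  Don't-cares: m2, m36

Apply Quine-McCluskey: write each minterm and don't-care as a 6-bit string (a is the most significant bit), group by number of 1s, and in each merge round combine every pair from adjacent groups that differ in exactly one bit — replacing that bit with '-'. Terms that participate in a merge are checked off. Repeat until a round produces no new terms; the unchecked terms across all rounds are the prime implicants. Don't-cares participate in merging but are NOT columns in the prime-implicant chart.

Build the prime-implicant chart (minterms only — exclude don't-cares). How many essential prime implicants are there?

6

Round 0: 000000✓ 000010✓ 001011✓ 001101 011011✓ 100100✓ 101100✓ 110010 110111
Round 1: 0-1011 0000-0 10-100
PIs = {0-1011, 0000-0, 001101, 10-100, 110010, 110111}
Coverage chart:
  m0: 0000-0 ←essential
  m11: 0-1011 ←essential
  m13: 001101 ←essential
  m27: 0-1011 ←essential
  m44: 10-100 ←essential
  m50: 110010 ←essential
  m55: 110111 ←essential
Essential: 0-1011, 0000-0, 001101, 10-100, 110010, 110111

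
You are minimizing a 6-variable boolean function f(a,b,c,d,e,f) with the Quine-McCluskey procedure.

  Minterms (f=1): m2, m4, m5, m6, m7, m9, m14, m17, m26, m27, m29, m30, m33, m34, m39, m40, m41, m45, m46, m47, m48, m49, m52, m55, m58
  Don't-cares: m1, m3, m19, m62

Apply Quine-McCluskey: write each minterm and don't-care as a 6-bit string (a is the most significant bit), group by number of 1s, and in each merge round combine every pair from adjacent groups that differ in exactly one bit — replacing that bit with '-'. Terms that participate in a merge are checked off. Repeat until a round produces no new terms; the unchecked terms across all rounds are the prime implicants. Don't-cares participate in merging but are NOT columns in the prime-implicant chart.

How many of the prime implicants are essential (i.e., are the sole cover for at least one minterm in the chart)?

8

size-2^0 implicants → 000001(✓)  000010(✓)  000011(✓)  000100(✓)  000101(✓)  000110(✓)  000111(✓)  001001(✓)  001110(✓)  010001(✓)  010011(✓)  011010(✓)  011011(✓)  011101  011110(✓)  100001(✓)  100010(✓)  100111(✓)  101000(✓)  101001(✓)  101101(✓)  101110(✓)  101111(✓)  110000(✓)  110001(✓)  110100(✓)  110111(✓)  111010(✓)  111110(✓)
size-2^1 implicants → -00001(✓)  -00010  -00111  -01001(✓)  -01110(✓)  -10001(✓)  -11010(✓)  -11110(✓)  0-0001(✓)  0-0011(✓)  0-1110(✓)  00-001(✓)  00-110  000-01(✓)  000-10(✓)  000-11(✓)  0000-1(✓)  00001-(✓)  0001-0(✓)  0001-1(✓)  00010-(✓)  00011-(✓)  01-011  0100-1(✓)  011-10(✓)  01101-  1-0001(✓)  1-0111  1-1110(✓)  10-001(✓)  10-111  101-01  10100-  1011-1  10111-  110-00  11000-  111-10(✓)
size-2^2 implicants → --0001  --1110  -0-001  -11-10  0-00-1  000--1  000-1-  0001--
Unchecked terms (primes): --0001, --1110, -0-001, -00010, -00111, -11-10, 0-00-1, 00-110, 000--1, 000-1-, 0001--, 01-011, 01101-, 011101, 1-0111, 10-111, 101-01, 10100-, 1011-1, 10111-, 110-00, 11000-
Minterm coverage:
  m2 ⊆ -00010,000-1-
  m4 ⊆ 0001-- [E]
  m5 ⊆ 000--1,0001--
  m6 ⊆ 00-110,000-1-,0001--
  m7 ⊆ -00111,000--1,000-1-,0001--
  m9 ⊆ -0-001 [E]
  m14 ⊆ --1110,00-110
  m17 ⊆ --0001,0-00-1
  m26 ⊆ -11-10,01101-
  m27 ⊆ 01-011,01101-
  m29 ⊆ 011101 [E]
  m30 ⊆ --1110,-11-10
  m33 ⊆ --0001,-0-001
  m34 ⊆ -00010 [E]
  m39 ⊆ -00111,1-0111,10-111
  m40 ⊆ 10100- [E]
  m41 ⊆ -0-001,101-01,10100-
  m45 ⊆ 101-01,1011-1
  m46 ⊆ --1110,10111-
  m47 ⊆ 10-111,1011-1,10111-
  m48 ⊆ 110-00,11000-
  m49 ⊆ --0001,11000-
  m52 ⊆ 110-00 [E]
  m55 ⊆ 1-0111 [E]
  m58 ⊆ -11-10 [E]
E = {-0-001, -00010, -11-10, 0001--, 011101, 1-0111, 10100-, 110-00}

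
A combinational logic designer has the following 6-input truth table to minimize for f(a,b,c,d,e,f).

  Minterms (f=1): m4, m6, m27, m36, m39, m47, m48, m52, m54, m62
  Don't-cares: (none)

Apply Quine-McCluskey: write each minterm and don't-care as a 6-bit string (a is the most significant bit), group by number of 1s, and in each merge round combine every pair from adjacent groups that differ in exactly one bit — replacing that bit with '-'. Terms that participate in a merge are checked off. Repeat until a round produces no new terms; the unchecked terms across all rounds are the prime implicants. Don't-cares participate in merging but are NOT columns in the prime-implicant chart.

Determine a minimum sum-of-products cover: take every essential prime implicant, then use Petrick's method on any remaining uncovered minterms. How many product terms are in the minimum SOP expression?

6

size-2^0 implicants → 000100(✓)  000110(✓)  011011  100100(✓)  100111(✓)  101111(✓)  110000(✓)  110100(✓)  110110(✓)  111110(✓)
size-2^1 implicants → -00100  0001-0  1-0100  10-111  11-110  110-00  1101-0
Unchecked terms (primes): -00100, 0001-0, 011011, 1-0100, 10-111, 11-110, 110-00, 1101-0
Minterm coverage:
  m4 ⊆ -00100,0001-0
  m6 ⊆ 0001-0 [E]
  m27 ⊆ 011011 [E]
  m36 ⊆ -00100,1-0100
  m39 ⊆ 10-111 [E]
  m47 ⊆ 10-111 [E]
  m48 ⊆ 110-00 [E]
  m52 ⊆ 1-0100,110-00,1101-0
  m54 ⊆ 11-110,1101-0
  m62 ⊆ 11-110 [E]
E = {0001-0, 011011, 10-111, 11-110, 110-00}
Petrick residual → -00100
Cover = b'c'de'f' + a'b'c'df' + a'bcd'ef + ab'def + abdef' + abc'e'f'  |cover|=6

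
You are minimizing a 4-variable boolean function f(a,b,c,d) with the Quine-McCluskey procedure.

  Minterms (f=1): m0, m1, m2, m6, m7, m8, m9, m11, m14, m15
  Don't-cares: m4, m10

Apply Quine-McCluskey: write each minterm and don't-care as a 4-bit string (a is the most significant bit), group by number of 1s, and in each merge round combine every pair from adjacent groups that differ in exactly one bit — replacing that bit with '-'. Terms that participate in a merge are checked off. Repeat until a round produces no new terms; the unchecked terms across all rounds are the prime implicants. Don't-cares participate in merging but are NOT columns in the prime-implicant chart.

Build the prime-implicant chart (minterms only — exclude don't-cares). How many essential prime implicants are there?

2

Round 0: 0000✓ 0001✓ 0010✓ 0100✓ 0110✓ 0111✓ 1000✓ 1001✓ 1010✓ 1011✓ 1110✓ 1111✓
Round 1: -000✓ -001✓ -010✓ -110✓ -111✓ 0-00✓ 0-10✓ 00-0✓ 000-✓ 01-0✓ 011-✓ 1-10✓ 1-11✓ 10-0✓ 10-1✓ 100-✓ 101-✓ 111-✓
Round 2: --10 -0-0 -00- -11- 0--0 1-1- 10--
PIs = {--10, -0-0, -00-, -11-, 0--0, 1-1-, 10--}
Coverage chart:
  m0: -0-0,-00-,0--0
  m1: -00- ←essential
  m2: --10,-0-0,0--0
  m6: --10,-11-,0--0
  m7: -11- ←essential
  m8: -0-0,-00-,10--
  m9: -00-,10--
  m11: 1-1-,10--
  m14: --10,-11-,1-1-
  m15: -11-,1-1-
Essential: -00-, -11-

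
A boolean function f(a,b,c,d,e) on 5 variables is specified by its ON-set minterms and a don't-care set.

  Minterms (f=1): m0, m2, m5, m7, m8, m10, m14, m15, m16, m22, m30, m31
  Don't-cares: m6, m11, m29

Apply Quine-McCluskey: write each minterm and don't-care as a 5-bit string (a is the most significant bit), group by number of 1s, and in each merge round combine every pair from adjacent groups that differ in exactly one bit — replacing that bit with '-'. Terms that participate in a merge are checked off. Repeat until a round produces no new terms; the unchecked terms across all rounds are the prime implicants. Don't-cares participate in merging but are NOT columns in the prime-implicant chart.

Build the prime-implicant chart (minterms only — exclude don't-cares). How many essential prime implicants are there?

4

Round 0: 00000✓ 00010✓ 00101✓ 00110✓ 00111✓ 01000✓ 01010✓ 01011✓ 01110✓ 01111✓ 10000✓ 10110✓ 11101✓ 11110✓ 11111✓
Round 1: -0000 -0110✓ -1110✓ -1111✓ 0-000✓ 0-010✓ 0-110✓ 0-111✓ 00-10✓ 000-0✓ 001-1 0011-✓ 01-10✓ 01-11✓ 010-0✓ 0101-✓ 0111-✓ 1-110✓ 111-1 1111-✓
Round 2: --110 -111- 0--10 0-0-0 0-11- 01-1-
PIs = {--110, -0000, -111-, 0--10, 0-0-0, 0-11-, 001-1, 01-1-, 111-1}
Coverage chart:
  m0: -0000,0-0-0
  m2: 0--10,0-0-0
  m5: 001-1 ←essential
  m7: 0-11-,001-1
  m8: 0-0-0 ←essential
  m10: 0--10,0-0-0,01-1-
  m14: --110,-111-,0--10,0-11-,01-1-
  m15: -111-,0-11-,01-1-
  m16: -0000 ←essential
  m22: --110 ←essential
  m30: --110,-111-
  m31: -111-,111-1
Essential: --110, -0000, 0-0-0, 001-1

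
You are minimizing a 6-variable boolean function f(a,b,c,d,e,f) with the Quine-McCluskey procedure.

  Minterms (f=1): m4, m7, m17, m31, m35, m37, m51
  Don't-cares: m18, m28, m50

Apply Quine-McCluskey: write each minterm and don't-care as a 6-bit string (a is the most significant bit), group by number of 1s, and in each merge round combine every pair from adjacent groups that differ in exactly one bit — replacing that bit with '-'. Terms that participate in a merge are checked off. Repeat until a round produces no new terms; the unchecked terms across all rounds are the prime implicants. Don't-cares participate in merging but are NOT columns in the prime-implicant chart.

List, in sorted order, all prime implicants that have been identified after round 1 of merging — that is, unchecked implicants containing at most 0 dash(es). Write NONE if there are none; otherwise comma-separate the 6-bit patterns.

[col 0] 000100, 000111, 010001, 010010*, 011100, 011111, 100011*, 100101, 110010*, 110011*
[col 1] -10010, 1-0011, 11001-
Prime implicants: -10010, 000100, 000111, 010001, 011100, 011111, 1-0011, 100101, 11001-

000100, 000111, 010001, 011100, 011111, 100101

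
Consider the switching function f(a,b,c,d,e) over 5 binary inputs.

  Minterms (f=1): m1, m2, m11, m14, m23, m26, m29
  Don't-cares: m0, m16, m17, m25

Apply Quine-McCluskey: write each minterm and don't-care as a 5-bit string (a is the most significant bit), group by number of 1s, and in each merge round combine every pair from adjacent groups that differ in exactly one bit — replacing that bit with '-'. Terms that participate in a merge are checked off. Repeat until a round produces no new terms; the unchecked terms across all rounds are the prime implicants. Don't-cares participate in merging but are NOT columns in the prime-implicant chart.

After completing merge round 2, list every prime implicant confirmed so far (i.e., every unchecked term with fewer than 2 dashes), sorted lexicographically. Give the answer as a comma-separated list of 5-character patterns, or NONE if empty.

000-0, 01011, 01110, 1-001, 10111, 11-01, 11010

size-2^0 implicants → 00000(✓)  00001(✓)  00010(✓)  01011  01110  10000(✓)  10001(✓)  10111  11001(✓)  11010  11101(✓)
size-2^1 implicants → -0000(✓)  -0001(✓)  000-0  0000-(✓)  1-001  1000-(✓)  11-01
size-2^2 implicants → -000-
Unchecked terms (primes): -000-, 000-0, 01011, 01110, 1-001, 10111, 11-01, 11010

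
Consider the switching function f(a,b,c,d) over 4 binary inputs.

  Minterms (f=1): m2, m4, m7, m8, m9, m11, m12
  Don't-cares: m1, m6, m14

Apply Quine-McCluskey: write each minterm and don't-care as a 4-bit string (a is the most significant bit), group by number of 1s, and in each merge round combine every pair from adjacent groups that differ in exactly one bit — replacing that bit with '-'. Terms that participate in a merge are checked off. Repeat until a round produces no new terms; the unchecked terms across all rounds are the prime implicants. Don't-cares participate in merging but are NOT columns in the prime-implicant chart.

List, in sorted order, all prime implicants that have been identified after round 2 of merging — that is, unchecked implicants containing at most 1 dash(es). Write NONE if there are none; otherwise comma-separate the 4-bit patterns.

Round 0: 0001✓ 0010✓ 0100✓ 0110✓ 0111✓ 1000✓ 1001✓ 1011✓ 1100✓ 1110✓
Round 1: -001 -100✓ -110✓ 0-10 01-0✓ 011- 1-00 10-1 100- 11-0✓
Round 2: -1-0
PIs = {-001, -1-0, 0-10, 011-, 1-00, 10-1, 100-}

-001, 0-10, 011-, 1-00, 10-1, 100-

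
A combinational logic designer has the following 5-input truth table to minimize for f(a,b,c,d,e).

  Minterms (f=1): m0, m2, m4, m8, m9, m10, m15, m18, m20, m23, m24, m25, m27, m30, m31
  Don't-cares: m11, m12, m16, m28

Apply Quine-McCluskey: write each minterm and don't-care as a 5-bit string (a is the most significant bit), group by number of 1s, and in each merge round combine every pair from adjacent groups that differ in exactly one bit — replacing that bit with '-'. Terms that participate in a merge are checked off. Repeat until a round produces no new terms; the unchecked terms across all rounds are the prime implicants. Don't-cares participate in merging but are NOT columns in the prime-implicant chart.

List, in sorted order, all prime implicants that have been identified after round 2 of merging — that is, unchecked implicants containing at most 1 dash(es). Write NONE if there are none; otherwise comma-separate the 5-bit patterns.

Round 0: 00000✓ 00010✓ 00100✓ 01000✓ 01001✓ 01010✓ 01011✓ 01100✓ 01111✓ 10000✓ 10010✓ 10100✓ 10111✓ 11000✓ 11001✓ 11011✓ 11100✓ 11110✓ 11111✓
Round 1: -0000✓ -0010✓ -0100✓ -1000✓ -1001✓ -1011✓ -1100✓ -1111✓ 0-000✓ 0-010✓ 0-100✓ 00-00✓ 000-0✓ 01-00✓ 01-11✓ 010-0✓ 010-1✓ 0100-✓ 0101-✓ 1-000✓ 1-100✓ 1-111 10-00✓ 100-0✓ 11-00✓ 11-11✓ 110-1✓ 1100-✓ 111-0 1111-
Round 2: --000✓ --100✓ -0-00✓ -00-0 -1-00✓ -1-11 -10-1 -100- 0--00✓ 0-0-0 010-- 1--00✓
Round 3: ---00
PIs = {---00, -00-0, -1-11, -10-1, -100-, 0-0-0, 010--, 1-111, 111-0, 1111-}

1-111, 111-0, 1111-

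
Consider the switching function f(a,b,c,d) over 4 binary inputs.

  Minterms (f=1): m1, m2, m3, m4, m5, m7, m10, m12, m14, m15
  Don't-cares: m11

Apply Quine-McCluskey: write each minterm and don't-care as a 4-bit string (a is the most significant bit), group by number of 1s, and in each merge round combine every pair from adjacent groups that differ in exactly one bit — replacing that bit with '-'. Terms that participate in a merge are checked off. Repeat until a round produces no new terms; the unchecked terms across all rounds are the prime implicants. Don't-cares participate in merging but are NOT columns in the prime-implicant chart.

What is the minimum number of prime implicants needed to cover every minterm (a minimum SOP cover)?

4

size-2^0 implicants → 0001(✓)  0010(✓)  0011(✓)  0100(✓)  0101(✓)  0111(✓)  1010(✓)  1011(✓)  1100(✓)  1110(✓)  1111(✓)
size-2^1 implicants → -010(✓)  -011(✓)  -100  -111(✓)  0-01(✓)  0-11(✓)  00-1(✓)  001-(✓)  01-1(✓)  010-  1-10(✓)  1-11(✓)  101-(✓)  11-0  111-(✓)
size-2^2 implicants → --11  -01-  0--1  1-1-
Unchecked terms (primes): --11, -01-, -100, 0--1, 010-, 1-1-, 11-0
Minterm coverage:
  m1 ⊆ 0--1 [E]
  m2 ⊆ -01- [E]
  m3 ⊆ --11,-01-,0--1
  m4 ⊆ -100,010-
  m5 ⊆ 0--1,010-
  m7 ⊆ --11,0--1
  m10 ⊆ -01-,1-1-
  m12 ⊆ -100,11-0
  m14 ⊆ 1-1-,11-0
  m15 ⊆ --11,1-1-
E = {-01-, 0--1}
Petrick residual → -100, 1-1-
Cover = b'c + bc'd' + a'd + ac  |cover|=4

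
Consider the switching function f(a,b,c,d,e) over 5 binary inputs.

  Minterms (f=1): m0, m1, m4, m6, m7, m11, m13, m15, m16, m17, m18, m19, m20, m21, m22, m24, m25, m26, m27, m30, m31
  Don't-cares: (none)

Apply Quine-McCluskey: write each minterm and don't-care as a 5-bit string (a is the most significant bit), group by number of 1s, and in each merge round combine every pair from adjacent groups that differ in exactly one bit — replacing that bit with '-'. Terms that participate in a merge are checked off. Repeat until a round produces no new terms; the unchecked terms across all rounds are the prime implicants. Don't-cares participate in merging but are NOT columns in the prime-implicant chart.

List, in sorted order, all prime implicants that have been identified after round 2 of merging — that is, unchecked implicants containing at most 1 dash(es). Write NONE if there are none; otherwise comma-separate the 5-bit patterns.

Round 0: 00000✓ 00001✓ 00100✓ 00110✓ 00111✓ 01011✓ 01101✓ 01111✓ 10000✓ 10001✓ 10010✓ 10011✓ 10100✓ 10101✓ 10110✓ 11000✓ 11001✓ 11010✓ 11011✓ 11110✓ 11111✓
Round 1: -0000✓ -0001✓ -0100✓ -0110✓ -1011✓ -1111✓ 0-111 00-00✓ 0000-✓ 001-0✓ 0011- 01-11✓ 011-1 1-000✓ 1-001✓ 1-010✓ 1-011✓ 1-110✓ 10-00✓ 10-01✓ 10-10✓ 100-0✓ 100-1✓ 1000-✓ 1001-✓ 101-0✓ 1010-✓ 11-10✓ 11-11✓ 110-0✓ 110-1✓ 1100-✓ 1101-✓ 1111-✓
Round 2: -0-00 -000- -01-0 -1-11 1--10 1-0-0✓ 1-0-1✓ 1-00-✓ 1-01-✓ 10--0 10-0- 100--✓ 11-1- 110--✓
Round 3: 1-0--
PIs = {-0-00, -000-, -01-0, -1-11, 0-111, 0011-, 011-1, 1--10, 1-0--, 10--0, 10-0-, 11-1-}

0-111, 0011-, 011-1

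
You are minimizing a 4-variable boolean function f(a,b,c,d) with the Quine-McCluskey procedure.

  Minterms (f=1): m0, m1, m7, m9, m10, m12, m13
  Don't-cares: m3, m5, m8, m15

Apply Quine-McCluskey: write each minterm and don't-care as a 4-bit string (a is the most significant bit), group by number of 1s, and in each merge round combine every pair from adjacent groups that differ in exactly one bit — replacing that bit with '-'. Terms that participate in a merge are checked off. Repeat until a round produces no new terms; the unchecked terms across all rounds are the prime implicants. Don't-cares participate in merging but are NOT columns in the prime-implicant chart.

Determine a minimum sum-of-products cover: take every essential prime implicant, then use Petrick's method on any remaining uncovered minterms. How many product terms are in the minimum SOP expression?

Round 0: 0000✓ 0001✓ 0011✓ 0101✓ 0111✓ 1000✓ 1001✓ 1010✓ 1100✓ 1101✓ 1111✓
Round 1: -000✓ -001✓ -101✓ -111✓ 0-01✓ 0-11✓ 00-1✓ 000-✓ 01-1✓ 1-00✓ 1-01✓ 10-0 100-✓ 11-1✓ 110-✓
Round 2: --01 -00- -1-1 0--1 1-0-
PIs = {--01, -00-, -1-1, 0--1, 1-0-, 10-0}
Coverage chart:
  m0: -00- ←essential
  m1: --01,-00-,0--1
  m7: -1-1,0--1
  m9: --01,-00-,1-0-
  m10: 10-0 ←essential
  m12: 1-0- ←essential
  m13: --01,-1-1,1-0-
Essential: -00-, 1-0-, 10-0
Petrick residual → -1-1
Min cover (4 terms): b'c' + bd + ac' + ab'd'

4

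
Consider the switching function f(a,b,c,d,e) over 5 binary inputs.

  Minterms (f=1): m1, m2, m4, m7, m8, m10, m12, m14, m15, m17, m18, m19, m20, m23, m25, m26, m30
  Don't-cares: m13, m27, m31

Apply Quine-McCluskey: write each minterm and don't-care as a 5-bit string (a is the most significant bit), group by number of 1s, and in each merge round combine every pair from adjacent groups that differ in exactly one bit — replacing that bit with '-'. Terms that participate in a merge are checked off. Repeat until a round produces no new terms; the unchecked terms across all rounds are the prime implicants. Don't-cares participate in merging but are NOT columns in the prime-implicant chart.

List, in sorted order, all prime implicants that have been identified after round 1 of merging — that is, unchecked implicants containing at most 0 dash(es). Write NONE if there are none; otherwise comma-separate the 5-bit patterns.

NONE

size-2^0 implicants → 00001(✓)  00010(✓)  00100(✓)  00111(✓)  01000(✓)  01010(✓)  01100(✓)  01101(✓)  01110(✓)  01111(✓)  10001(✓)  10010(✓)  10011(✓)  10100(✓)  10111(✓)  11001(✓)  11010(✓)  11011(✓)  11110(✓)  11111(✓)
size-2^1 implicants → -0001  -0010(✓)  -0100  -0111(✓)  -1010(✓)  -1110(✓)  -1111(✓)  0-010(✓)  0-100  0-111(✓)  01-00(✓)  01-10(✓)  010-0(✓)  011-0(✓)  011-1(✓)  0110-(✓)  0111-(✓)  1-001(✓)  1-010(✓)  1-011(✓)  1-111(✓)  10-11(✓)  100-1(✓)  1001-(✓)  11-10(✓)  11-11(✓)  110-1(✓)  1101-(✓)  1111-(✓)
size-2^2 implicants → --010  --111  -1-10  -111-  01--0  011--  1--11  1-0-1  1-01-  11-1-
Unchecked terms (primes): --010, --111, -0001, -0100, -1-10, -111-, 0-100, 01--0, 011--, 1--11, 1-0-1, 1-01-, 11-1-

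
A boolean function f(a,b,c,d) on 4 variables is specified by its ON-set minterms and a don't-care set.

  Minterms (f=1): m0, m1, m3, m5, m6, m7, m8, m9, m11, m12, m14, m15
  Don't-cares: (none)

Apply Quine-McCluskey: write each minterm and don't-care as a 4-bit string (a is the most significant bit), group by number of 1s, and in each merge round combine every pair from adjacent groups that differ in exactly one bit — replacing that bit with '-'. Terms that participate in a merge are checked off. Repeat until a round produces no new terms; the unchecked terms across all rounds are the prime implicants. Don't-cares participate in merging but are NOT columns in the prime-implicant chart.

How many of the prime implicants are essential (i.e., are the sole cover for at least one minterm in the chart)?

3

Round 0: 0000✓ 0001✓ 0011✓ 0101✓ 0110✓ 0111✓ 1000✓ 1001✓ 1011✓ 1100✓ 1110✓ 1111✓
Round 1: -000✓ -001✓ -011✓ -110✓ -111✓ 0-01✓ 0-11✓ 00-1✓ 000-✓ 01-1✓ 011-✓ 1-00 1-11✓ 10-1✓ 100-✓ 11-0 111-✓
Round 2: --11 -0-1 -00- -11- 0--1
PIs = {--11, -0-1, -00-, -11-, 0--1, 1-00, 11-0}
Coverage chart:
  m0: -00- ←essential
  m1: -0-1,-00-,0--1
  m3: --11,-0-1,0--1
  m5: 0--1 ←essential
  m6: -11- ←essential
  m7: --11,-11-,0--1
  m8: -00-,1-00
  m9: -0-1,-00-
  m11: --11,-0-1
  m12: 1-00,11-0
  m14: -11-,11-0
  m15: --11,-11-
Essential: -00-, -11-, 0--1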